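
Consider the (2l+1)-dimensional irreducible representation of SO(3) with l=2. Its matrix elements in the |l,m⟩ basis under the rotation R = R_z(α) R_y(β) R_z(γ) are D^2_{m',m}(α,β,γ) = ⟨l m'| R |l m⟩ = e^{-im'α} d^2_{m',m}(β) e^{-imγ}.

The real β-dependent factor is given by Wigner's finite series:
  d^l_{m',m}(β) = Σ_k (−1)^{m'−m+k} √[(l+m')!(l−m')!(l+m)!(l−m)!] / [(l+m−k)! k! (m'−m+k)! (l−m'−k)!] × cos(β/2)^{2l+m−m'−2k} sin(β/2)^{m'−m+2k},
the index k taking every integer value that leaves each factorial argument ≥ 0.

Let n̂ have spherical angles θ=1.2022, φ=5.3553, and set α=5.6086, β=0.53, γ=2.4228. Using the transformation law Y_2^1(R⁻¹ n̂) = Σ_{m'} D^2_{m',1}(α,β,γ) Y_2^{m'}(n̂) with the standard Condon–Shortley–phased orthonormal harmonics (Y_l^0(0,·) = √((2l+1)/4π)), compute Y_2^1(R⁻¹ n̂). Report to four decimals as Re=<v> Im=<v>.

Re=0.3576 Im=0.1288

Need the full column D^2_{m',1} for m'=−2..2 at α=5.6086, β=0.53, γ=2.4228.
cos(β/2)=0.965093, sin(β/2)=0.261909
d^2_{-2,1}: single k=3 term ⇒ +0.034678;  D = -0.028013+0.020441i
d^2_{-1,1}: k∈[2..3] ⇒ +0.191673 -0.004705 = +0.186967;  D = -0.186785-0.008263i
d^2_{0,1}: k∈[1..2] ⇒ +0.576678 -0.042471 = +0.534206;  D = -0.402044-0.351762i
d^2_{1,1}: k∈[0..1] ⇒ +0.867513 -0.191673 = +0.675840;  D = -0.119278-0.665231i
d^2_{2,1}: single k=0 term ⇒ -0.470856;  D = -0.224569+0.413852i
Y_2^{m'}(θ=1.2022,φ=5.3553) and Σ D·Y over m':
  (-0.0280+0.0204i)·(-0.0945+0.3226i)  (-0.1868-0.0083i)·(+0.1557+0.2078i)  (-0.4020-0.3518i)·(-0.1926+0.0000i)  (-0.1193-0.6652i)·(-0.1557+0.2078i)  (-0.2246+0.4139i)·(-0.0945-0.3226i)
Y_2^1(R⁻¹ n̂) = +0.357644+0.128765i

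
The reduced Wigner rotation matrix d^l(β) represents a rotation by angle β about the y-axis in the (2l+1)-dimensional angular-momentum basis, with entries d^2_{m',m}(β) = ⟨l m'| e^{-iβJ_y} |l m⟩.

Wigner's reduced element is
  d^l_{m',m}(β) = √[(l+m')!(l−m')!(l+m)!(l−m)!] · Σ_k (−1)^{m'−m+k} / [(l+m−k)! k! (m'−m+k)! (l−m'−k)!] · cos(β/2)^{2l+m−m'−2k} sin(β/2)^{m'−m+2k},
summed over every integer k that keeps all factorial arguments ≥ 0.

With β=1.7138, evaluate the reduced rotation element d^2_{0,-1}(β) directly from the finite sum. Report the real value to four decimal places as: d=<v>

d^2_{0,-1}(β=1.7138) via Wigner's sum:
With c≡cos(β/2)=0.654784 and s≡sin(β/2)=0.755816, N=[2·2·1·6]^{1/2}=4.898979
k∈{0,1} keeps every argument non-negative
  k=0: (−1)^1·4.8990/(2)·0.6548^3·0.7558^1 = -0.519739
  k=1: (−1)^2·4.8990/(2)·0.6548^1·0.7558^3 = +0.692504
d^2_{0,-1}(1.7138) = -0.519739 +0.692504 = +0.172765

d=0.1728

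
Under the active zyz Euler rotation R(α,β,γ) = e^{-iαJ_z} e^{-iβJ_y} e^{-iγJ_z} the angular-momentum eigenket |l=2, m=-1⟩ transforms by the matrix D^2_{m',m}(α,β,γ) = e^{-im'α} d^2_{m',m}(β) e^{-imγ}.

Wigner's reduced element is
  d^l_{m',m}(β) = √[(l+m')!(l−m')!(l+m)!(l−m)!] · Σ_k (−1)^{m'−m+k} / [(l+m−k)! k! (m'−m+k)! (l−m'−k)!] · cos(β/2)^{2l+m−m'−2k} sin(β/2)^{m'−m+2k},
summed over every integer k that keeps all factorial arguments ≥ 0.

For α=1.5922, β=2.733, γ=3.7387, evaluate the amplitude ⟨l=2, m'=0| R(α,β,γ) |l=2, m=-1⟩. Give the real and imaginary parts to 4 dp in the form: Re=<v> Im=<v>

Re=-0.3693 Im=-0.2511

First d^2_{0,-1}(β=2.733), then the phase factors e^{-i(0)α} and e^{-i(-1)γ}:
c=cos(2.733/2)=0.202878, s=sin(2.733/2)=0.979204; N=√[2·2·1·6]=4.898979
k: max(0,(-1)−(0))=0 … min(2+(-1),2−(0))=1
  k=0: (−1)^1·4.8990/(2)·0.2029^3·0.9792^1 = -0.020029
  k=1: (−1)^2·4.8990/(2)·0.2029^1·0.9792^3 = +0.466585
d^2_{0,-1}(2.733) = -0.020029 +0.466585 = +0.446556
Attach z-rotation phases: D = e^{-i(0)(1.5922)}·(+0.446556)·e^{-i(-1)(3.7387)} = -0.369286-0.251077i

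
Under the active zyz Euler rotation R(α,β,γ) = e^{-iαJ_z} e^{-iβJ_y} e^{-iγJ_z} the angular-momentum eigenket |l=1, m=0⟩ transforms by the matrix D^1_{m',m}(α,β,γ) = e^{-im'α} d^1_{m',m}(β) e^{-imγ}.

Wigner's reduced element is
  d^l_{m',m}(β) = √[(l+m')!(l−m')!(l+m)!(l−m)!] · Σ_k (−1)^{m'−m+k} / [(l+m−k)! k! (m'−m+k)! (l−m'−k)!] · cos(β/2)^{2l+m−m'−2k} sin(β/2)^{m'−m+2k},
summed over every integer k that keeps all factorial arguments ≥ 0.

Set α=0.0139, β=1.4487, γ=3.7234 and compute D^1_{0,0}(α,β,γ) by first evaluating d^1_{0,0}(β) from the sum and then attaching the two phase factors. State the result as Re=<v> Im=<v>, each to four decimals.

Re=0.1218 Im=0.0000

Split into d^1_{0,0}(β=1.4487) × two z-phases.
Half-angle: c=0.748930, s=0.662649. N=√(1·1·1·1)=1.000000
k: max(0,(0)−(0))=0 … min(1+(0),1−(0))=1
  k=0: (−1)^0·1.0000/(1)·0.7489^2·0.6626^0 = +0.560897
  k=1: (−1)^1·1.0000/(1)·0.7489^0·0.6626^2 = -0.439103
d^1_{0,0}(1.4487) = +0.560897 -0.439103 = +0.121793
D = (+1.000000+0.000000i)·(+0.121793)·(+1.000000+0.000000i) = +0.121793+0.000000i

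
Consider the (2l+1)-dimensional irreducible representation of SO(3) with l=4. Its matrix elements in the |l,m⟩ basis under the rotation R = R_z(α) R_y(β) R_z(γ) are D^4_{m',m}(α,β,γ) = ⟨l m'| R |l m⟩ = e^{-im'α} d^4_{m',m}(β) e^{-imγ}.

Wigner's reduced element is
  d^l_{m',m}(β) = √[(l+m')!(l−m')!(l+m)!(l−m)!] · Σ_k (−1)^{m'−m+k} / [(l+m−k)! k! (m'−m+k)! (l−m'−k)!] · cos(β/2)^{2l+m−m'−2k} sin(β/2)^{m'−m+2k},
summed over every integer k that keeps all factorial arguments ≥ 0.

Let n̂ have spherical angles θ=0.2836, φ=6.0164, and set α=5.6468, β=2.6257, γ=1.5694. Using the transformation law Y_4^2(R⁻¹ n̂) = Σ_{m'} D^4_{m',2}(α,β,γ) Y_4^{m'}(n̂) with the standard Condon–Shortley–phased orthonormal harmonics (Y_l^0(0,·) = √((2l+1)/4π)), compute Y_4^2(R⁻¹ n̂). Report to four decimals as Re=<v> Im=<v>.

Re=-0.4011 Im=0.1170

Need the full column D^4_{m',2} for m'=−4..4 at α=5.6468, β=2.6257, γ=1.5694.
cos(β/2)=0.255095, sin(β/2)=0.966916
d^4_{-4,2}: single k=6 term ⇒ +0.281395;  D = +0.232429+0.158619i
d^4_{-3,2}: k∈[5..6] ⇒ +0.157484 -0.754202 = -0.596718;  D = -0.196502-0.563435i
d^4_{-2,2}: k∈[4..6] ⇒ +0.055521 -0.638144 +0.764029 = +0.181406;  D = -0.053751+0.173259i
d^4_{-1,2}: k∈[3..5] ⇒ +0.013810 -0.297617 +0.855184 = +0.571378;  D = -0.460476+0.338281i
d^4_{0,2}: k∈[2..4] ⇒ +0.002444 -0.093639 +0.504497 = +0.413302;  D = -0.413301-0.001154i
d^4_{1,2}: k∈[1..3] ⇒ +0.000288 -0.020715 +0.198411 = +0.177985;  D = -0.142848-0.106174i
d^4_{2,2}: k∈[0..2] ⇒ +0.000018 -0.003092 +0.055521 = +0.052447;  D = -0.015260-0.050178i
d^4_{3,2}: k∈[0..1] ⇒ -0.000254 +0.010961 = +0.010707;  D = +0.003582-0.010090i
d^4_{4,2}: single k=0 term ⇒ +0.001363;  D = +0.001130-0.000762i
Y_4^{m'}(θ=0.2836,φ=6.0164) and Σ D·Y over m':
  (+0.2324+0.1586i)·(+0.0013+0.0024i)  (-0.1965-0.5634i)·(+0.0183+0.0189i)  (-0.0538+0.1733i)·(+0.1229+0.0726i)  (-0.4605+0.3383i)·(+0.4232+0.1157i)  (-0.4133-0.0012i)·(+0.5377+0.0000i)  (-0.1428-0.1062i)·(-0.4232+0.1157i)  (-0.0153-0.0502i)·(+0.1229-0.0726i)  (+0.0036-0.0101i)·(-0.0183+0.0189i)  (+0.0011-0.0008i)·(+0.0013-0.0024i)
Y_4^2(R⁻¹ n̂) = -0.401101+0.116989i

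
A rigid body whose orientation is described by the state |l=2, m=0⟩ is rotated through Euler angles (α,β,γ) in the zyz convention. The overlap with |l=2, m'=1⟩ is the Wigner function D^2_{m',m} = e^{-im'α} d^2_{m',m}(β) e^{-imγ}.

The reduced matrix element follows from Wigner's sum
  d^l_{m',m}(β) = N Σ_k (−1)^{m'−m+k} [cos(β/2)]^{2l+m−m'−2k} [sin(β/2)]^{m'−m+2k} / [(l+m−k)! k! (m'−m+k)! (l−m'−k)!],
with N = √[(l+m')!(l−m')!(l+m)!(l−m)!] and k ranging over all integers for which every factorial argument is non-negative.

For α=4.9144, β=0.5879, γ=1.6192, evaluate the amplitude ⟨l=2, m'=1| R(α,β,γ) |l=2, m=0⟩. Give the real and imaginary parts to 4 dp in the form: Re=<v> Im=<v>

D^2_{1,0}(4.9144,0.5879,1.6192) = e^{-i·1·4.9144}·d^2_{1,0}(0.5879)·e^{-i·0·1.6192}. Compute d first:
With c≡cos(β/2)=0.957107 and s≡sin(β/2)=0.289735, N=[6·1·2·2]^{1/2}=4.898979
The bounds max(0,m−m')=0 and min(l+m,l−m')=1 give 2 terms
  k=0: (−1)^1·4.8990/(2)·0.9571^3·0.2897^1 = -0.622240
  k=1: (−1)^2·4.8990/(2)·0.9571^1·0.2897^3 = +0.057022
d^2_{1,0}(0.5879) = -0.622240 +0.057022 = -0.565219
D = (+0.200640+0.979665i)·(-0.565219)·(+1.000000+0.000000i) = -0.113405-0.553725i

Re=-0.1134 Im=-0.5537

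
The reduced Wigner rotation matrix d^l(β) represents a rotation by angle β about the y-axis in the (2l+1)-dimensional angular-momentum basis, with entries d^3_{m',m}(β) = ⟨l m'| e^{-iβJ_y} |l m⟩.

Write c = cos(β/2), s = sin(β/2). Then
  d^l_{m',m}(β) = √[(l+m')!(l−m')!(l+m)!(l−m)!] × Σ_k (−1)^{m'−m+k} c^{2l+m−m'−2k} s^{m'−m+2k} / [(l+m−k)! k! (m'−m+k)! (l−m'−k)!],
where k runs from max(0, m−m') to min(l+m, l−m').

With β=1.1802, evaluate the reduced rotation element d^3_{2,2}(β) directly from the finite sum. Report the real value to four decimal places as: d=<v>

d=-0.4088

d^3_{2,2}(β=1.1802) via Wigner's sum:
Half-angle: c=0.830885, s=0.556444. N=√(120·1·120·1)=120.000000
The bounds max(0,m−m')=0 and min(l+m,l−m')=1 give 2 terms
  k=0: (−1)^0·120.0000/(120)·0.8309^6·0.5564^0 = +0.329038
  k=1: (−1)^1·120.0000/(24)·0.8309^4·0.5564^2 = -0.737865
d^3_{2,2}(1.1802) = +0.329038 -0.737865 = -0.408827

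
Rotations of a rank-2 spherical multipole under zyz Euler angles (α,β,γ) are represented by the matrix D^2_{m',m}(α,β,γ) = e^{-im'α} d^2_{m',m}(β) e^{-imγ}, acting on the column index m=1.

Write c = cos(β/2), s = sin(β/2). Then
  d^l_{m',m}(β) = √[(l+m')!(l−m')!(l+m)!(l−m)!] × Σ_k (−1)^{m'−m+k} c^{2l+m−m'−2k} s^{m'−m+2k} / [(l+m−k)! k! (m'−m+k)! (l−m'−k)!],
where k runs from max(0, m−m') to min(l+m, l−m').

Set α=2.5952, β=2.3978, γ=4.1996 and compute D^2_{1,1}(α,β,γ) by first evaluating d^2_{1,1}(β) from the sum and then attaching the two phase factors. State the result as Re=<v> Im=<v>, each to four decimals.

Split into d^2_{1,1}(β=2.3978) × two z-phases.
With c≡cos(β/2)=0.363383 and s≡sin(β/2)=0.931640, N=[6·1·6·1]^{1/2}=6.000000
k∈{0,1} keeps every argument non-negative
  k=0: (−1)^0·6.0000/(6)·0.3634^4·0.9316^0 = +0.017436
  k=1: (−1)^1·6.0000/(2)·0.3634^2·0.9316^2 = -0.343832
d^2_{1,1}(2.3978) = +0.017436 -0.343832 = -0.326395
D = (-0.854404-0.519608i)·(-0.326395)·(-0.490609+0.871380i) = -0.284602+0.159799i

Re=-0.2846 Im=0.1598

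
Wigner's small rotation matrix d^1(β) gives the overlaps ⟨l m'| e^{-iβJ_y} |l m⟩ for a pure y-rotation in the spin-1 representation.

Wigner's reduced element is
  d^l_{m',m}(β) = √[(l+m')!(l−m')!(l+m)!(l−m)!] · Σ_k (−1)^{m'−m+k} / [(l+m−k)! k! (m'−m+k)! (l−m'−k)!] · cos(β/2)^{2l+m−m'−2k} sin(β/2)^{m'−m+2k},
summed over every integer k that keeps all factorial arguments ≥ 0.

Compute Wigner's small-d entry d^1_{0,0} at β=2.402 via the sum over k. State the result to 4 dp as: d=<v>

d=-0.7387

d^1_{0,0}(β=2.402) via Wigner's sum:
With c≡cos(β/2)=0.361426 and s≡sin(β/2)=0.932401, N=[1·1·1·1]^{1/2}=1.000000
k∈{0,1} keeps every argument non-negative
  k=0: (−1)^0·1.0000/(1)·0.3614^2·0.9324^0 = +0.130628
  k=1: (−1)^1·1.0000/(1)·0.3614^0·0.9324^2 = -0.869372
d^1_{0,0}(2.402) = +0.130628 -0.869372 = -0.738743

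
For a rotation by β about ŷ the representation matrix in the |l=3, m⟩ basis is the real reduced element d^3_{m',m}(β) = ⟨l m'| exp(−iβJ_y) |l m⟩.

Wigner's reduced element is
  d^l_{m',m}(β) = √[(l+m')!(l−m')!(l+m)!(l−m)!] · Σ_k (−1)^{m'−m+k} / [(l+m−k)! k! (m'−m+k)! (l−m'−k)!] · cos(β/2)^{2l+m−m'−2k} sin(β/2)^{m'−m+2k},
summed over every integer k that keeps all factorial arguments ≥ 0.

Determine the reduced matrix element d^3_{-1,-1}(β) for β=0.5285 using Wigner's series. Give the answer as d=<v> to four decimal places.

d^3_{-1,-1}(β=0.5285) via Wigner's sum:
Half-angle: c=0.965289, s=0.261185. N=√(2·24·2·24)=48.000000
The bounds max(0,m−m')=0 and min(l+m,l−m')=2 give 3 terms
  k=0: (−1)^0·48.0000/(48)·0.9653^6·0.2612^0 = +0.808990
  k=1: (−1)^1·48.0000/(6)·0.9653^4·0.2612^2 = -0.473823
  k=2: (−1)^2·48.0000/(8)·0.9653^2·0.2612^4 = +0.026017
d^3_{-1,-1}(0.5285) = +0.808990 -0.473823 +0.026017 = +0.361184

d=0.3612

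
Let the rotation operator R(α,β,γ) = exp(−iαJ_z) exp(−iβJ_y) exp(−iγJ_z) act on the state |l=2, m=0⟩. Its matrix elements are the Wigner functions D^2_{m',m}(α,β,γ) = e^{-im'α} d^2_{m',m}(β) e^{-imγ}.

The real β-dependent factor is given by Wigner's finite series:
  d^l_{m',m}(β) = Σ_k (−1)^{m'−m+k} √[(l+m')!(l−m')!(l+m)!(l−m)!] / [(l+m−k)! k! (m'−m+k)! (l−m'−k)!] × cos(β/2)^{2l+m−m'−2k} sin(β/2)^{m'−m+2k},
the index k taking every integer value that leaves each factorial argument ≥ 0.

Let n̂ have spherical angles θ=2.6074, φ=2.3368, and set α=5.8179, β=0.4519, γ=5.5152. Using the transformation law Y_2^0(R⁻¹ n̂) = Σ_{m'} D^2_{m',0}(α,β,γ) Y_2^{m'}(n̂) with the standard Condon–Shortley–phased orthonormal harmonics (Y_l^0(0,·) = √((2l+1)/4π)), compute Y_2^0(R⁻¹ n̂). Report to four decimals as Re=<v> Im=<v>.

Re=0.6006 Im=0.0000

Need the full column D^2_{m',0} for m'=−2..2 at α=5.8179, β=0.4519, γ=5.5152.
cos(β/2)=0.974582, sin(β/2)=0.224032
d^2_{-2,0}: single k=2 term ⇒ +0.116771;  D = +0.069756-0.093645i
d^2_{-1,0}: k∈[1..2] ⇒ +0.507974 -0.026843 = +0.481131;  D = +0.429984-0.215873i
d^2_{0,0}: k∈[0..2] ⇒ +0.902138 -0.190686 +0.002519 = +0.713972;  D = +0.713972+0.000000i
d^2_{1,0}: k∈[0..1] ⇒ -0.507974 +0.026843 = -0.481131;  D = -0.429984-0.215873i
d^2_{2,0}: single k=0 term ⇒ +0.116771;  D = +0.069756+0.093645i
Y_2^{m'}(θ=2.6074,φ=2.3368) and Σ D·Y over m':
  (+0.0698-0.0936i)·(-0.0039+0.1001i)  (+0.4300-0.2159i)·(+0.2347+0.2440i)  (+0.7140+0.0000i)·(+0.3855+0.0000i)  (-0.4300-0.2159i)·(-0.2347+0.2440i)  (+0.0698+0.0936i)·(-0.0039-0.1001i)
Y_2^0(R⁻¹ n̂) = +0.600608-0.000000i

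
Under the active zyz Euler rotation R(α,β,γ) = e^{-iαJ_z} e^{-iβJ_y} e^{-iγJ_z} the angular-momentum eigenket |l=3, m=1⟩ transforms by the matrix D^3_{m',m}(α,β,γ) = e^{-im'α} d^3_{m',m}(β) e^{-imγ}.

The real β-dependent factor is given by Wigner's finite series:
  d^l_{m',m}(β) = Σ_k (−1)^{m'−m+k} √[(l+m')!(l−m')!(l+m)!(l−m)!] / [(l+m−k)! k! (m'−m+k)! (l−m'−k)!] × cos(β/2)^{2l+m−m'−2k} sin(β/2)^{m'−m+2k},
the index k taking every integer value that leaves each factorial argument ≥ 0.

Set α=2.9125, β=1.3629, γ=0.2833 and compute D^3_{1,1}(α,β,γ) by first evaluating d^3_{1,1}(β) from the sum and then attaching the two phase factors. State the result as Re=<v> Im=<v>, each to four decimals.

First d^3_{1,1}(β=1.3629), then the phase factors e^{-i(1)α} and e^{-i(1)γ}:
With c≡cos(β/2)=0.776660 and s≡sin(β/2)=0.629920, N=[24·2·24·2]^{1/2}=48.000000
k: max(0,(1)−(1))=0 … min(3+(1),3−(1))=2
  k=0: (−1)^0·48.0000/(48)·0.7767^6·0.6299^0 = +0.219476
  k=1: (−1)^1·48.0000/(6)·0.7767^4·0.6299^2 = -1.155007
  k=2: (−1)^2·48.0000/(8)·0.7767^2·0.6299^4 = +0.569842
d^3_{1,1}(1.3629) = +0.219476 -1.155007 +0.569842 = -0.365690
Attach z-rotation phases: D = e^{-i(1)(2.9125)}·(-0.365690)·e^{-i(1)(0.2833)} = +0.365152-0.019813i

Re=0.3652 Im=-0.0198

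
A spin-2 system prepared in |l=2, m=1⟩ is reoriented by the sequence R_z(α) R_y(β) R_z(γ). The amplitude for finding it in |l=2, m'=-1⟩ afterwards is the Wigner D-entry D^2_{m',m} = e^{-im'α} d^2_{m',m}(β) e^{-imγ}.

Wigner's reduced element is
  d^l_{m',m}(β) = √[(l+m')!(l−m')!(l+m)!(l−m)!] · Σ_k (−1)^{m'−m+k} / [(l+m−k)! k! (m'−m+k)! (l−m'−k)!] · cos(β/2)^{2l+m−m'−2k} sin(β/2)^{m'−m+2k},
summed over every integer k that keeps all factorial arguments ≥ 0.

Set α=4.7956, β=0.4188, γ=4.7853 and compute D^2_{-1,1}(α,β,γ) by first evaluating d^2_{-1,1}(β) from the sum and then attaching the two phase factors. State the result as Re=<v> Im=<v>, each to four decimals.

Split into d^2_{-1,1}(β=0.4188) × two z-phases.
With c≡cos(β/2)=0.978156 and s≡sin(β/2)=0.207873, N=[1·6·6·1]^{1/2}=6.000000
The bounds max(0,m−m')=2 and min(l+m,l−m')=3 give 2 terms
  k=2: (−1)^0·6.0000/(2)·0.9782^2·0.2079^2 = +0.124032
  k=3: (−1)^1·6.0000/(6)·0.9782^0·0.2079^4 = -0.001867
d^2_{-1,1}(0.4188) = +0.124032 -0.001867 = +0.122165
Phases: e^{-i·(-1)·4.7956}=+0.083115-0.996540i, e^{-i·(1)·4.7853}=+0.072846+0.997343i ⇒ D=+0.122158+0.001258i

Re=0.1222 Im=0.0013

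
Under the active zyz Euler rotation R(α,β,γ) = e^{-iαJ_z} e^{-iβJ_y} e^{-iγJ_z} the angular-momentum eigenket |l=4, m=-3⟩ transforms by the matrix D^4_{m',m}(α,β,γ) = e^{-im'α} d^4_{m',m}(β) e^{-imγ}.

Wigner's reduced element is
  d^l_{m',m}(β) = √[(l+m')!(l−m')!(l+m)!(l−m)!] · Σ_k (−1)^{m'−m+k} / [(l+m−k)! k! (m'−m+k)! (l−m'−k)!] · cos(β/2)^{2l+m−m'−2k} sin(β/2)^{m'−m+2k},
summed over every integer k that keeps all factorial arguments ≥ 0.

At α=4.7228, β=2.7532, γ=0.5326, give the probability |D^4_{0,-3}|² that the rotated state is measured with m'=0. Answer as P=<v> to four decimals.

P=0.0055

Split into d^4_{0,-3}(β=2.7532) × two z-phases.
Half-angle: c=0.192978, s=0.981203. N=√(24·24·1·5040)=1703.830978
k: max(0,(-3)−(0))=0 … min(4+(-3),4−(0))=1
  k=0: (−1)^3·1703.8310/(144)·0.1930^5·0.9812^3 = -0.002991
  k=1: (−1)^4·1703.8310/(144)·0.1930^3·0.9812^5 = +0.077336
d^4_{0,-3}(2.7532) = -0.002991 +0.077336 = +0.074345
|D^4_{0,-3}|² = |d^4_{0,-3}(β)|² = (+0.074345)² = 0.005527 (the z-rotation phases have unit modulus)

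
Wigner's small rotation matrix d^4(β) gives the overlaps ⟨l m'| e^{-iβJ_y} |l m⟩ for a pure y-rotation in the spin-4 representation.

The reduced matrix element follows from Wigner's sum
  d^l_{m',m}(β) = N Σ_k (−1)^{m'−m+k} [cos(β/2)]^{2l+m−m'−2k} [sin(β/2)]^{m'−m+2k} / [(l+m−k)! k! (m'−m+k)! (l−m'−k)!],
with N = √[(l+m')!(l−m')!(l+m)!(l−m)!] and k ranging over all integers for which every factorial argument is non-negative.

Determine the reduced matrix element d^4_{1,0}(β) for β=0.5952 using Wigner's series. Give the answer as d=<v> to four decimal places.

d=-0.4670

d^4_{1,0}(β=0.5952) via Wigner's sum:
Half-angle: c=0.956043, s=0.293227. N=√(120·6·24·24)=643.987578
Admissible k: 0..3 (factorial args all ≥0)
  k=0: (−1)^1·643.9876/(144)·0.9560^7·0.2932^1 = -0.957327
  k=1: (−1)^2·643.9876/(24)·0.9560^5·0.2932^3 = +0.540335
  k=2: (−1)^3·643.9876/(24)·0.9560^3·0.2932^5 = -0.050829
  k=3: (−1)^4·643.9876/(144)·0.9560^1·0.2932^7 = +0.000797
d^4_{1,0}(0.5952) = -0.957327 +0.540335 -0.050829 +0.000797 = -0.467024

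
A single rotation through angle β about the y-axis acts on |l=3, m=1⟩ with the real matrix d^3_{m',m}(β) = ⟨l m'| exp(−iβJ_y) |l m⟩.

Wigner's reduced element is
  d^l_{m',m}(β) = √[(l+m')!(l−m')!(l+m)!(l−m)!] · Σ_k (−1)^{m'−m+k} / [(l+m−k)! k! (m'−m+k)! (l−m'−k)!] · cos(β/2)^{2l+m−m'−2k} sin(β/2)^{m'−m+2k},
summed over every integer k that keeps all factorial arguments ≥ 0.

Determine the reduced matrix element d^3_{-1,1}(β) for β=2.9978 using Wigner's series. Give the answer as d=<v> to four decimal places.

d^3_{-1,1}(β=2.9978) via Wigner's sum:
c=cos(2.9978/2)=0.071834, s=sin(2.9978/2)=0.997417; N=√[2·24·24·2]=48.000000
The bounds max(0,m−m')=2 and min(l+m,l−m')=4 give 3 terms
  k=2: (−1)^0·48.0000/(8)·0.0718^4·0.9974^2 = +0.000159
  k=3: (−1)^1·48.0000/(6)·0.0718^2·0.9974^4 = -0.040857
  k=4: (−1)^2·48.0000/(48)·0.0718^0·0.9974^6 = +0.984599
d^3_{-1,1}(2.9978) = +0.000159 -0.040857 +0.984599 = +0.943902

d=0.9439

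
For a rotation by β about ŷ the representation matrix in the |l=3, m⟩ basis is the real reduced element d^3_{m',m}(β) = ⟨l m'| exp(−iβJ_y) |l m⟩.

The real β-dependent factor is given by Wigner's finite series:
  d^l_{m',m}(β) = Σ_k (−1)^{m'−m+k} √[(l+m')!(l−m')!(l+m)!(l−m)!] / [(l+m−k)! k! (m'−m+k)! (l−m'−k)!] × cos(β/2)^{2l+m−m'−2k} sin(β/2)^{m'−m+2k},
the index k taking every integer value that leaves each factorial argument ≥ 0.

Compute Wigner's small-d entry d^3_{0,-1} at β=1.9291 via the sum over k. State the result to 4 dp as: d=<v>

d=0.1562

d^3_{0,-1}(β=1.9291) via Wigner's sum:
Half-angle: c=0.569787, s=0.821793. N=√(6·6·2·24)=41.569219
k∈{0,1,2} keeps every argument non-negative
  k=0: (−1)^1·41.5692/(12)·0.5698^5·0.8218^1 = -0.170968
  k=1: (−1)^2·41.5692/(4)·0.5698^3·0.8218^3 = +1.066929
  k=2: (−1)^3·41.5692/(12)·0.5698^1·0.8218^5 = -0.739800
d^3_{0,-1}(1.9291) = -0.170968 +1.066929 -0.739800 = +0.156162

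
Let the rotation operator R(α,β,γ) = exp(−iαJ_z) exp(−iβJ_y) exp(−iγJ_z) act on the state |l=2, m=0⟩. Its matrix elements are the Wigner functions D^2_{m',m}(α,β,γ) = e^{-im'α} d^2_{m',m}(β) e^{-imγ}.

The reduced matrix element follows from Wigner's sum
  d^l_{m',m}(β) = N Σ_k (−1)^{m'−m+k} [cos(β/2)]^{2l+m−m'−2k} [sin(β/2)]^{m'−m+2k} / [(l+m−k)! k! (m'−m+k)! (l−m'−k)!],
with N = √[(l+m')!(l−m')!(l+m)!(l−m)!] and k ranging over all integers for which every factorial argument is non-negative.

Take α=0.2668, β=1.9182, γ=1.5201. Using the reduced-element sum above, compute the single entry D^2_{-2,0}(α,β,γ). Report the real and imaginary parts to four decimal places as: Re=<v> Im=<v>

Re=0.4661 Im=0.2754

Split into d^2_{-2,0}(β=1.9182) × two z-phases.
c=cos(1.9182/2)=0.574257, s=sin(1.9182/2)=0.818675; N=√[1·24·2·2]=9.797959
The bounds max(0,m−m')=2 and min(l+m,l−m')=2 give 1 term
  k=2: (−1)^0·9.7980/(4)·0.5743^2·0.8187^2 = +0.541391
d^2_{-2,0}(1.9182) = +0.541391
Attach z-rotation phases: D = e^{-i(-2)(0.2668)}·(+0.541391)·e^{-i(0)(1.5201)} = +0.466128+0.275371i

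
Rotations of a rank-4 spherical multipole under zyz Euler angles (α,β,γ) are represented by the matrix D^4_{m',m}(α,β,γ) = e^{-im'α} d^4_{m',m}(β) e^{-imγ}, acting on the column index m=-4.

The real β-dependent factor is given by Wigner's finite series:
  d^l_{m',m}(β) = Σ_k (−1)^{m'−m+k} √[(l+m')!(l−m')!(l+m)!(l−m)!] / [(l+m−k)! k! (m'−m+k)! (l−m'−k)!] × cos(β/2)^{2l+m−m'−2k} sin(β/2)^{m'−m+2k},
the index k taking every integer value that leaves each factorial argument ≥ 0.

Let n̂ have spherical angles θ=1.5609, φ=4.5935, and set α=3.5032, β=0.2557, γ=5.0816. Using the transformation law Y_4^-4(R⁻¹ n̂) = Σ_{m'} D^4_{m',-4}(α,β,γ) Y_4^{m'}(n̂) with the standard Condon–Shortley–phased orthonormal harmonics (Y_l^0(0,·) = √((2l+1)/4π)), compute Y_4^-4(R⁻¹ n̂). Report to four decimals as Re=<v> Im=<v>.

Re=-0.4204 Im=-0.0828

Need the full column D^4_{m',-4} for m'=−4..4 at α=3.5032, β=0.2557, γ=5.0816.
cos(β/2)=0.991838, sin(β/2)=0.127502
d^4_{-4,-4}: single k=0 term ⇒ +0.936542;  D = -0.914311+0.202845i
d^4_{-3,-4}: single k=0 term ⇒ -0.340524;  D = -0.284850+0.186595i
d^4_{-2,-4}: single k=0 term ⇒ +0.081895;  D = -0.048199+0.066209i
d^4_{-1,-4}: single k=0 term ⇒ -0.014888;  D = -0.003938+0.014358i
d^4_{0,-4}: single k=0 term ⇒ +0.002140;  D = +0.000201+0.002130i
d^4_{1,-4}: single k=0 term ⇒ -0.000246;  D = +0.000108+0.000221i
d^4_{2,-4}: single k=0 term ⇒ +0.000022;  D = +0.000016+0.000015i
d^4_{3,-4}: single k=0 term ⇒ -0.000002;  D = +0.000001+0.000001i
d^4_{4,-4}: single k=0 term ⇒ +0.000000;  D = +0.000000+0.000000i
Y_4^{m'}(θ=1.5609,φ=4.5935) and Σ D·Y over m':
  (-0.9143+0.2028i)·(+0.3934+0.2026i)  (-0.2848+0.1866i)·(+0.0043-0.0116i)  (-0.0482+0.0662i)·(+0.3249+0.0787i)  (-0.0039+0.0144i)·(+0.0017-0.0139i)  (+0.0002+0.0021i)·(+0.3170+0.0000i)  (+0.0001+0.0002i)·(-0.0017-0.0139i)  (+0.0000+0.0000i)·(+0.3249-0.0787i)  (+0.0000+0.0000i)·(-0.0043-0.0116i)  (+0.0000+0.0000i)·(+0.3934-0.2026i)
Y_4^-4(R⁻¹ n̂) = -0.420405-0.082837i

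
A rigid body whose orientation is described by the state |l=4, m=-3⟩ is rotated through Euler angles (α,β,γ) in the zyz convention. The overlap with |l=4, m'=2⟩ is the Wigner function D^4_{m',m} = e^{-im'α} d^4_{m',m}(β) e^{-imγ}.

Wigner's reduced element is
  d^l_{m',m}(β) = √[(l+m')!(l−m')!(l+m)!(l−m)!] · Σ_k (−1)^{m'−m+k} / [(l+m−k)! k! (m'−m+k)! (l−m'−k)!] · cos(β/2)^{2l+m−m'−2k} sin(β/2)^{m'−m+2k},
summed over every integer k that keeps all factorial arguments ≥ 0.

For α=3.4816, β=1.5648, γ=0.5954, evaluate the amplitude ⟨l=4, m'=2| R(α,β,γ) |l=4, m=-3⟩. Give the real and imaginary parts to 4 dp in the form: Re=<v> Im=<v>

Split into d^4_{2,-3}(β=1.5648) × two z-phases.
c=cos(1.5648/2)=0.709224, s=sin(1.5648/2)=0.704984; N=√[720·2·1·5040]=2693.993318
k: max(0,(-3)−(2))=0 … min(4+(-3),4−(2))=1
  k=0: (−1)^5·2693.9933/(240)·0.7092^3·0.7050^5 = -0.697316
  k=1: (−1)^6·2693.9933/(720)·0.7092^1·0.7050^7 = +0.229668
d^4_{2,-3}(1.5648) = -0.697316 +0.229668 = -0.467649
Attach z-rotation phases: D = e^{-i(2)(3.4816)}·(-0.467649)·e^{-i(-3)(0.5954)} = -0.209542-0.418076i

Re=-0.2095 Im=-0.4181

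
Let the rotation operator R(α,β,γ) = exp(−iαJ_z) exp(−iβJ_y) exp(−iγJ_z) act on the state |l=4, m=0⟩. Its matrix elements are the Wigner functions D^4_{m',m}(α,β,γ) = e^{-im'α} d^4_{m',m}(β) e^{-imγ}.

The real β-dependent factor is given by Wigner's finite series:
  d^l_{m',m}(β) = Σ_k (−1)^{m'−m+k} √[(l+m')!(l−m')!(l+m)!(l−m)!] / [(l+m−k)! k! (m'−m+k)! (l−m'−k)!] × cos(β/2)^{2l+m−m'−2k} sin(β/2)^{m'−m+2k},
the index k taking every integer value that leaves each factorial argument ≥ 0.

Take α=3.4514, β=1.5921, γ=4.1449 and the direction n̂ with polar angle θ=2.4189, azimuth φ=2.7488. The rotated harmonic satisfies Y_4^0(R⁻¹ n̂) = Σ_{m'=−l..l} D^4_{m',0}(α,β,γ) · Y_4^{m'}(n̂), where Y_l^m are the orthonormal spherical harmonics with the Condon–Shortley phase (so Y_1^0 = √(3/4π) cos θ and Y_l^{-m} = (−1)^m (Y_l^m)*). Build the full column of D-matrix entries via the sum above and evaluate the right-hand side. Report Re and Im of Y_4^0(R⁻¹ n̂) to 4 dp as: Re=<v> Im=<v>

Re=-0.2708 Im=0.0000

Need the full column D^4_{m',0} for m'=−4..4 at α=3.4514, β=1.5921, γ=4.1449.
cos(β/2)=0.699535, sin(β/2)=0.714599
d^4_{-4,0}: single k=4 term ⇒ +0.522438;  D = +0.170067+0.493983i
d^4_{-3,0}: k∈[3..4] ⇒ +0.723264 -0.754749 = -0.031485;  D = +0.018837+0.025228i
d^4_{-2,0}: k∈[2..4] ⇒ +0.567677 -1.579704 +0.618177 = -0.393850;  D = -0.320634-0.228717i
d^4_{-1,0}: k∈[1..4] ⇒ +0.261965 -1.640209 +1.711610 -0.297686 = +0.035679;  D = -0.033980-0.010878i
d^4_{0,0}: k∈[0..4] ⇒ +0.057342 -0.957415 +2.247958 -1.042585 +0.067998 = +0.373299;  D = +0.373299+0.000000i
d^4_{1,0}: k∈[0..3] ⇒ -0.261965 +1.640209 -1.711610 +0.297686 = -0.035679;  D = +0.033980-0.010878i
d^4_{2,0}: k∈[0..2] ⇒ +0.567677 -1.579704 +0.618177 = -0.393850;  D = -0.320634+0.228717i
d^4_{3,0}: k∈[0..1] ⇒ -0.723264 +0.754749 = +0.031485;  D = -0.018837+0.025228i
d^4_{4,0}: single k=0 term ⇒ +0.522438;  D = +0.170067-0.493983i
Y_4^{m'}(θ=2.4189,φ=2.7488) and Σ D·Y over m':
  (+0.1701+0.4940i)·(-0.0000+0.0847i)  (+0.0188+0.0252i)·(+0.1039+0.2510i)  (-0.3206-0.2287i)·(+0.3039+0.3041i)  (-0.0340-0.0109i)·(+0.2033+0.0842i)  (+0.3733+0.0000i)·(-0.2962+0.0000i)  (+0.0340-0.0109i)·(-0.2033+0.0842i)  (-0.3206+0.2287i)·(+0.3039-0.3041i)  (-0.0188+0.0252i)·(-0.1039+0.2510i)  (+0.1701-0.4940i)·(-0.0000-0.0847i)
Y_4^0(R⁻¹ n̂) = -0.270823-0.000000i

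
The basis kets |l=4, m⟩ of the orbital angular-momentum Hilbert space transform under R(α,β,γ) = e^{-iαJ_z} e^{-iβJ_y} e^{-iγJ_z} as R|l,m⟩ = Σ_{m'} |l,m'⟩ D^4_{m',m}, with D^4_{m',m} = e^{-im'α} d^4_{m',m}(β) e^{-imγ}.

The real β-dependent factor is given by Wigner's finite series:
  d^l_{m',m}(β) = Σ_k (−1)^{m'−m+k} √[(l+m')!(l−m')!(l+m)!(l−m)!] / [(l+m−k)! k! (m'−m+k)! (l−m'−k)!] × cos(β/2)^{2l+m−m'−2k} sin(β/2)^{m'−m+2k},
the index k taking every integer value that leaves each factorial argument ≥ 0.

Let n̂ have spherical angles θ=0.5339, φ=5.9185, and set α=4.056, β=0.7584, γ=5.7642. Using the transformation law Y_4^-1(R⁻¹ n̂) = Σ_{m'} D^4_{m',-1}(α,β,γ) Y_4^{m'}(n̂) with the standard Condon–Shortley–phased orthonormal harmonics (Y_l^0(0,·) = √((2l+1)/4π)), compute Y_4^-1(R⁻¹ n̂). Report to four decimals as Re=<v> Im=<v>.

Re=0.2263 Im=0.0205

Need the full column D^4_{m',-1} for m'=−4..4 at α=4.056, β=0.7584, γ=5.7642.
cos(β/2)=0.928961, sin(β/2)=0.370177
d^4_{-4,-1}: single k=3 term ⇒ +0.262610;  D = -0.262609+0.000774i
d^4_{-3,-1}: k∈[2..3] ⇒ +0.698997 -0.184990 = +0.514007;  D = +0.312476-0.408120i
d^4_{-2,-1}: k∈[1..3] ⇒ +0.937624 -0.744430 +0.078806 = +0.272000;  D = +0.070180+0.262791i
d^4_{-1,-1}: k∈[0..3] ⇒ +0.554600 -1.320980 +0.419518 -0.022205 = -0.369066;  D = +0.340587+0.142164i
d^4_{0,-1}: k∈[0..3] ⇒ -0.988343 +0.941637 -0.149523 +0.003957 = -0.192271;  D = -0.166954+0.095367i
d^4_{1,-1}: k∈[0..3] ⇒ +0.880653 -0.419518 +0.033308 -0.000353 = +0.494090;  D = -0.067676+0.489433i
d^4_{2,-1}: k∈[0..2] ⇒ -0.496286 +0.118208 -0.003754 = -0.381832;  D = +0.267720+0.272253i
d^4_{3,-1}: k∈[0..1] ⇒ +0.184990 -0.017625 = +0.167365;  D = +0.166149-0.020138i
d^4_{4,-1}: single k=0 term ⇒ -0.041700;  D = +0.021288-0.035857i
Y_4^{m'}(θ=0.5339,φ=5.9185) and Σ D·Y over m':
  (-0.2626+0.0008i)·(+0.0033+0.0295i)  (+0.3125-0.4081i)·(+0.0652+0.1262i)  (+0.0702+0.2628i)·(+0.2705+0.2417i)  (+0.3406+0.1422i)·(+0.4235+0.1617i)  (-0.1670+0.0954i)·(-0.0012+0.0000i)  (-0.0677+0.4894i)·(-0.4235+0.1617i)  (+0.2677+0.2723i)·(+0.2705-0.2417i)  (+0.1661-0.0201i)·(-0.0652+0.1262i)  (+0.0213-0.0359i)·(+0.0033-0.0295i)
Y_4^-1(R⁻¹ n̂) = +0.226348+0.020516i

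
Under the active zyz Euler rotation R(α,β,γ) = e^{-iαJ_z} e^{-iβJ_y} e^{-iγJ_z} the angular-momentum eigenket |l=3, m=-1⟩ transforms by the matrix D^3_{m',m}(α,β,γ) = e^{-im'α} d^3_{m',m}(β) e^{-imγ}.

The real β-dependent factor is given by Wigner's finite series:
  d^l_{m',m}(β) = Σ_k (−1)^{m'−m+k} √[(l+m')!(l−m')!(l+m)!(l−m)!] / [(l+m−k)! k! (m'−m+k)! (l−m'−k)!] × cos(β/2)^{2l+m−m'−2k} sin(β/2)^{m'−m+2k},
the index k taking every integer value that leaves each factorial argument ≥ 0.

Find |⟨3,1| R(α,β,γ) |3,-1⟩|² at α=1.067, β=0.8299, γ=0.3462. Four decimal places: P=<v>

P=0.2614

First d^3_{1,-1}(β=0.8299), then the phase factors e^{-i(1)α} and e^{-i(-1)γ}:
Half-angle: c=0.915136, s=0.403144. N=√(24·2·2·24)=48.000000
Admissible k: 0..2 (factorial args all ≥0)
  k=0: (−1)^2·48.0000/(8)·0.9151^4·0.4031^2 = +0.683936
  k=1: (−1)^3·48.0000/(6)·0.9151^2·0.4031^4 = -0.176971
  k=2: (−1)^4·48.0000/(48)·0.9151^0·0.4031^6 = +0.004293
d^3_{1,-1}(0.8299) = +0.683936 -0.176971 +0.004293 = +0.511258
|D^3_{1,-1}|² = |d^3_{1,-1}(β)|² = (+0.511258)² = 0.261384 (the z-rotation phases have unit modulus)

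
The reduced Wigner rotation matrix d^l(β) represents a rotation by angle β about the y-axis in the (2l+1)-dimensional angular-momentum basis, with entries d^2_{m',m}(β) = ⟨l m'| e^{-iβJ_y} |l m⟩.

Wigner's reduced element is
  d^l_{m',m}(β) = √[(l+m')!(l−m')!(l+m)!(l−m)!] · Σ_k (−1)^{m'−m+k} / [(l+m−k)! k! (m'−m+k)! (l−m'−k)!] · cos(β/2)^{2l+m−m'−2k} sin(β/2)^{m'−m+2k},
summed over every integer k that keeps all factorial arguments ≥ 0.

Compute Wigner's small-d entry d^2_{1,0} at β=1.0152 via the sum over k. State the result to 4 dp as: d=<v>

d=-0.5488

d^2_{1,0}(β=1.0152) via Wigner's sum:
c=cos(1.0152/2)=0.873914, s=sin(1.0152/2)=0.486081; N=√[6·1·2·2]=4.898979
The bounds max(0,m−m')=0 and min(l+m,l−m')=1 give 2 terms
  k=0: (−1)^1·4.8990/(2)·0.8739^3·0.4861^1 = -0.794676
  k=1: (−1)^2·4.8990/(2)·0.8739^1·0.4861^3 = +0.245850
d^2_{1,0}(1.0152) = -0.794676 +0.245850 = -0.548826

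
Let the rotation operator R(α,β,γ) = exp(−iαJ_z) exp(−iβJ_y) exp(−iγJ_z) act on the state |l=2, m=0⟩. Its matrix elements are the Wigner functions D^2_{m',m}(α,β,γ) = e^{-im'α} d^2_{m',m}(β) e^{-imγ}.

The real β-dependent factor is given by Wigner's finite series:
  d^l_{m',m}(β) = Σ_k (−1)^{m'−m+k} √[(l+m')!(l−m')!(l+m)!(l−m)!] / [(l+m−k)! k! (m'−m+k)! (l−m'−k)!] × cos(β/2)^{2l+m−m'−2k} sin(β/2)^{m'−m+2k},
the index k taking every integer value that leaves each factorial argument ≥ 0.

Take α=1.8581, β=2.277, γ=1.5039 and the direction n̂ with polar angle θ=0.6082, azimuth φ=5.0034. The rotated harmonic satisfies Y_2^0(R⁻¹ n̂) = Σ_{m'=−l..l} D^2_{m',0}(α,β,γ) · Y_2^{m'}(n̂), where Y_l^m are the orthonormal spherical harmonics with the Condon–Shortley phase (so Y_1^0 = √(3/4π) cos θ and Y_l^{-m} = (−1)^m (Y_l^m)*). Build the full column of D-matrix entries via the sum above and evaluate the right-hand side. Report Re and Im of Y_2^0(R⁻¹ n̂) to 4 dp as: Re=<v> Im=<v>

Need the full column D^2_{m',0} for m'=−2..2 at α=1.8581, β=2.277, γ=1.5039.
cos(β/2)=0.418957, sin(β/2)=0.908006
d^2_{-2,0}: single k=2 term ⇒ +0.354480;  D = -0.297553-0.192662i
d^2_{-1,0}: k∈[1..2] ⇒ +0.163558 -0.768266 = -0.604707;  D = +0.171354-0.579921i
d^2_{0,0}: k∈[0..2] ⇒ +0.030809 -0.578864 +0.679759 = +0.131704;  D = +0.131704+0.000000i
d^2_{1,0}: k∈[0..1] ⇒ -0.163558 +0.768266 = +0.604707;  D = -0.171354-0.579921i
d^2_{2,0}: single k=0 term ⇒ +0.354480;  D = -0.297553+0.192662i
Y_2^{m'}(θ=0.6082,φ=5.0034) and Σ D·Y over m':
  (-0.2976-0.1927i)·(-0.1053+0.0693i)  (+0.1714-0.5799i)·(+0.1039+0.3470i)  (+0.1317+0.0000i)·(+0.3219+0.0000i)  (-0.1714-0.5799i)·(-0.1039+0.3470i)  (-0.2976+0.1927i)·(-0.1053-0.0693i)
Y_2^0(R⁻¹ n̂) = +0.569930+0.000000i

Re=0.5699 Im=0.0000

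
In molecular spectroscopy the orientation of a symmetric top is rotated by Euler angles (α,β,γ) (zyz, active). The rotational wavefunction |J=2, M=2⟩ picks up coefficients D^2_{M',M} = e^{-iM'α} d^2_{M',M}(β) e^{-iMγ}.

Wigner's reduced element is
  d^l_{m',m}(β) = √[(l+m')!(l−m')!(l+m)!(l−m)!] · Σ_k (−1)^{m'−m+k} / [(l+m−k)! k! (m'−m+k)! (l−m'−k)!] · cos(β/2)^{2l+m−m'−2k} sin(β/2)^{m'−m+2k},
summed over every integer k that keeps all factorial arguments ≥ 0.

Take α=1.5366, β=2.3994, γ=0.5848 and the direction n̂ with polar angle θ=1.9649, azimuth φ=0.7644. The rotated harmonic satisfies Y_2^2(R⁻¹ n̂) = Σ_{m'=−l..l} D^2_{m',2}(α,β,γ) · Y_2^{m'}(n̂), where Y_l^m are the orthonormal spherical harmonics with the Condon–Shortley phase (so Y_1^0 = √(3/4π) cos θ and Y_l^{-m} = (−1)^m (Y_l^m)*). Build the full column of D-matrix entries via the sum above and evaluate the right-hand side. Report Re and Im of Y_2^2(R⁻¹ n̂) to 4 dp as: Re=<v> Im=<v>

Re=0.0497 Im=0.1734

Need the full column D^2_{m',2} for m'=−2..2 at α=1.5366, β=2.3994, γ=0.5848.
cos(β/2)=0.362637, sin(β/2)=0.931930
d^2_{-2,2}: single k=4 term ⇒ +0.754282;  D = -0.246420+0.712895i
d^2_{-1,2}: single k=3 term ⇒ +0.587020;  D = +0.547929+0.210633i
d^2_{0,2}: single k=2 term ⇒ +0.279761;  D = +0.109252-0.257547i
d^2_{1,2}: single k=1 term ⇒ +0.088886;  D = -0.080593-0.037489i
d^2_{2,2}: single k=0 term ⇒ +0.017294;  D = -0.007826+0.015422i
Y_2^{m'}(θ=1.9649,φ=0.7644) and Σ D·Y over m':
  (-0.2464+0.7129i)·(+0.0138-0.3290i)  (+0.5479+0.2106i)·(-0.1977+0.1896i)  (+0.1093-0.2575i)·(-0.1759+0.0000i)  (-0.0806-0.0375i)·(+0.1977+0.1896i)  (-0.0078+0.0154i)·(+0.0138+0.3290i)
Y_2^2(R⁻¹ n̂) = +0.049676+0.173412i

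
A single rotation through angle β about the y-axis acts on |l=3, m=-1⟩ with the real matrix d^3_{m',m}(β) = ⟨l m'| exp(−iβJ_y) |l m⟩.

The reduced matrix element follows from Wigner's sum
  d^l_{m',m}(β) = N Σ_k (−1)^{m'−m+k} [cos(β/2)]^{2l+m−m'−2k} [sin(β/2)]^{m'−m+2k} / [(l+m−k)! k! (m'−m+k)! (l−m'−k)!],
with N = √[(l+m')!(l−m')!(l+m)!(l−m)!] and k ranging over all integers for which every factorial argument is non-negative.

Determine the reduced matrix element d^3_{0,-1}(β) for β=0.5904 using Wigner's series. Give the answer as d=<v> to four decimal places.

d^3_{0,-1}(β=0.5904) via Wigner's sum:
Half-angle: c=0.956744, s=0.290931. N=√(6·6·2·24)=41.569219
k∈{0,1,2} keeps every argument non-negative
  k=0: (−1)^1·41.5692/(12)·0.9567^5·0.2909^1 = -0.807904
  k=1: (−1)^2·41.5692/(4)·0.9567^3·0.2909^3 = +0.224115
  k=2: (−1)^3·41.5692/(12)·0.9567^1·0.2909^5 = -0.006908
d^3_{0,-1}(0.5904) = -0.807904 +0.224115 -0.006908 = -0.590697

d=-0.5907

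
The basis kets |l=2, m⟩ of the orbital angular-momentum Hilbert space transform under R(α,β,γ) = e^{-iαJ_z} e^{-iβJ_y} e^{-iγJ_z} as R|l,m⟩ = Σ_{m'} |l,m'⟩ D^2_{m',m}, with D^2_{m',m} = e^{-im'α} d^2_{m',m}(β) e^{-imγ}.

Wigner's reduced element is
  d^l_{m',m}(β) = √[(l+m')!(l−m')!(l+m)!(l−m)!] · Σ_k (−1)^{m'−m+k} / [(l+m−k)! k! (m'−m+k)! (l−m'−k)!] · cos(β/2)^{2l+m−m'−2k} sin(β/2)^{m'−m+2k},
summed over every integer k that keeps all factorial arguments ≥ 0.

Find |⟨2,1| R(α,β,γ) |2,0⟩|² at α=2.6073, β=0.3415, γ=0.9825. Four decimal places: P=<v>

Split into d^2_{1,0}(β=0.3415) × two z-phases.
c=cos(0.3415/2)=0.985458, s=sin(0.3415/2)=0.169921; N=√[6·1·2·2]=4.898979
k: max(0,(0)−(1))=0 … min(2+(0),2−(1))=1
  k=0: (−1)^1·4.8990/(2)·0.9855^3·0.1699^1 = -0.398325
  k=1: (−1)^2·4.8990/(2)·0.9855^1·0.1699^3 = +0.011843
d^2_{1,0}(0.3415) = -0.398325 +0.011843 = -0.386482
|D^2_{1,0}|² = |d^2_{1,0}(β)|² = (-0.386482)² = 0.149369 (the z-rotation phases have unit modulus)

P=0.1494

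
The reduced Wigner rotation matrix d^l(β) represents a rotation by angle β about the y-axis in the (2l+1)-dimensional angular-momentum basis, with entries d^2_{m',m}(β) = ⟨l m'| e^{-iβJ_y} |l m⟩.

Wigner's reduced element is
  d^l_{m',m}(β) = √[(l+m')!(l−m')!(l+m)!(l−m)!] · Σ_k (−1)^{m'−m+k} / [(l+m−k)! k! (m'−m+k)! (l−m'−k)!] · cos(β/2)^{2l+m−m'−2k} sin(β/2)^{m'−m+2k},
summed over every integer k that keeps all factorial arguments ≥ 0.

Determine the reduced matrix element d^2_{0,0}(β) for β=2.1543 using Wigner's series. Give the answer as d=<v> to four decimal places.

d=-0.0447

d^2_{0,0}(β=2.1543) via Wigner's sum:
Half-angle: c=0.473840, s=0.880611. N=√(2·2·2·2)=4.000000
k∈{0,1,2} keeps every argument non-negative
  k=0: (−1)^0·4.0000/(4)·0.4738^4·0.8806^0 = +0.050411
  k=1: (−1)^1·4.0000/(1)·0.4738^2·0.8806^2 = -0.696453
  k=2: (−1)^2·4.0000/(4)·0.4738^0·0.8806^4 = +0.601362
d^2_{0,0}(2.1543) = +0.050411 -0.696453 +0.601362 = -0.044679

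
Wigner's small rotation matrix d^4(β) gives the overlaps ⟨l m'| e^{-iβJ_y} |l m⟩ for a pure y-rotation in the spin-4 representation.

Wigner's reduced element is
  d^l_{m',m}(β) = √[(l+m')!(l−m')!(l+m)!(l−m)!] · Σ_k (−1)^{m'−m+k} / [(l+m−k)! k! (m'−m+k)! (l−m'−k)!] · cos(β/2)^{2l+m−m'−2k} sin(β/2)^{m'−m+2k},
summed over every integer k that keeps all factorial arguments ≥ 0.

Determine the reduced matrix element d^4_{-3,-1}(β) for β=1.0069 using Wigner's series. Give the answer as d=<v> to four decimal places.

d^4_{-3,-1}(β=1.0069) via Wigner's sum:
With c≡cos(β/2)=0.875923 and s≡sin(β/2)=0.482450, N=[1·5040·6·120]^{1/2}=1904.940944
Admissible k: 2..3 (factorial args all ≥0)
  k=2: (−1)^0·1904.9409/(240)·0.8759^6·0.4825^2 = +0.834396
  k=3: (−1)^1·1904.9409/(144)·0.8759^4·0.4825^4 = -0.421885
d^4_{-3,-1}(1.0069) = +0.834396 -0.421885 = +0.412511

d=0.4125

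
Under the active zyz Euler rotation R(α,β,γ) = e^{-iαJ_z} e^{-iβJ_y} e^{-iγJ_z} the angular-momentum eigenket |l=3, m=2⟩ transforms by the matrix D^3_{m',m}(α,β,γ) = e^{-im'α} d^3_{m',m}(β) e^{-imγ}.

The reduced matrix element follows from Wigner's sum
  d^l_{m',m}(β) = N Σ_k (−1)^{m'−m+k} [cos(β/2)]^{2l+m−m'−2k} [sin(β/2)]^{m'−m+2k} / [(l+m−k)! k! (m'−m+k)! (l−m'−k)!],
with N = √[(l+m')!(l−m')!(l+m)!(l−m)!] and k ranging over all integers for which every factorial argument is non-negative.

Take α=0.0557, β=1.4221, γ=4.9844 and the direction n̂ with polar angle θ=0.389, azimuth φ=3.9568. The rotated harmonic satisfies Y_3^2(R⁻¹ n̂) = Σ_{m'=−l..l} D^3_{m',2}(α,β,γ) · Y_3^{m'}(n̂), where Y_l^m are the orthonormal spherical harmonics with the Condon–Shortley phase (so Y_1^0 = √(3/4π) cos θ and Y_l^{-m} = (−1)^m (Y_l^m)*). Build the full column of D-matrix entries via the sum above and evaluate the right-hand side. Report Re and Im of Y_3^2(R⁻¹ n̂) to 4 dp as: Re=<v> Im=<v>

Need the full column D^3_{m',2} for m'=−3..3 at α=0.0557, β=1.4221, γ=4.9844.
cos(β/2)=0.757677, sin(β/2)=0.652630
d^3_{-3,2}: single k=5 term ⇒ +0.219732;  D = -0.204308+0.080875i
d^3_{-2,2}: k∈[4..5] ⇒ +0.520722 -0.077268 = +0.443453;  D = -0.402598+0.185919i
d^3_{-1,2}: k∈[3..4] ⇒ +0.764685 -0.283673 = +0.481012;  D = -0.424792+0.225664i
d^3_{0,2}: k∈[2..3] ⇒ +0.768831 -0.570422 = +0.198409;  D = -0.169765+0.102693i
d^3_{1,2}: k∈[1..2] ⇒ +0.515332 -0.764685 = -0.249353;  D = +0.205839-0.140738i
d^3_{2,2}: k∈[0..1] ⇒ +0.189193 -0.701843 = -0.512650;  D = +0.406425-0.312457i
d^3_{3,2}: single k=0 term ⇒ -0.399175;  D = +0.302427-0.260535i
Y_3^{m'}(θ=0.389,φ=3.9568) and Σ D·Y over m':
  (-0.2043+0.0809i)·(+0.0175+0.0146i)  (-0.4026+0.1859i)·(-0.0081-0.1358i)  (-0.4248+0.2257i)·(-0.2757+0.2927i)  (-0.1698+0.1027i)·(+0.4423+0.0000i)  (+0.2058-0.1407i)·(+0.2757+0.2927i)  (+0.4064-0.3125i)·(-0.0081+0.1358i)  (+0.3024-0.2605i)·(-0.0175+0.0146i)
Y_3^2(R⁻¹ n̂) = +0.135366-0.001436i

Re=0.1354 Im=-0.0014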